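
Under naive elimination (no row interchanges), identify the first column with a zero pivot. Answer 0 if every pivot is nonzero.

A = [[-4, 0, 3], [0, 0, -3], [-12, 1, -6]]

Naive forward elimination:
R3 <- R3 - (3)*R1:  [   0    1  -15 ]
Matrix at this point:
[ -4  0    3 ]
[  0  0   -3 ]
[  0  1  -15 ]
Pivot entry (2,2) is zero but row 3 has 1 in column 2 -> naive elimination stops; a row interchange (e.g. R2 <-> R3) would be required here.

first zero-pivot column = 2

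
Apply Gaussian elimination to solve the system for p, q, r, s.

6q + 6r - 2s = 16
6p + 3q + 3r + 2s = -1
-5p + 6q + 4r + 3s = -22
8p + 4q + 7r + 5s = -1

Forward elimination on [A|b]:
R1 <-> R2   (pivot in column 1 was zero)
[  6  3  3   2   -1 ]
[  0  6  6  -2   16 ]
[ -5  6  4   3  -22 ]
[  8  4  7   5   -1 ]
R3 <- R3 - (-5/6)*R1:  [      0    17/2    13/2    14/3  -137/6 ]
R4 <- R4 - (4/3)*R1:  [   0    0    3  7/3  1/3 ]
R3 <- R3 - (17/12)*R2:  [     0      0     -2   15/2  -91/2 ]
R4 <- R4 - (-3/2)*R3:  [       0        0        0   163/12  -815/12 ]
Row echelon form:
[ 6  3   3       2  |       -1 ]
[ 0  6   6      -2  |       16 ]
[ 0  0  -2    15/2  |    -91/2 ]
[ 0  0   0  163/12  |  -815/12 ]
Back-substitution:
s = (-815/12) / (163/12) = -5
r = (-91/2 - (15/2)*(-5)) / -2 = 4
q = (16 - (6)*(4) - (-2)*(-5)) / 6 = -3
p = (-1 - (3)*(-3) - (3)*(4) - (2)*(-5)) / 6 = 1

(1, -3, 4, -5)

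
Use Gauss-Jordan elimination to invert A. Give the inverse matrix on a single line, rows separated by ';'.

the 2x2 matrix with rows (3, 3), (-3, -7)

Gauss-Jordan on [A | I]:
R1 <- (1/3)*R1:  [   1    1  |  1/3    0 ]
R2 <- R2 - (-3)*R1:  [  0  -4  |   1   1 ]
R2 <- (1/-4)*R2:  [    0     1  |  -1/4  -1/4 ]
R1 <- R1 - (1)*R2:  [    1     0  |  7/12   1/4 ]
Right block of [I | A^{-1}] is the inverse:
[ 7/12   1/4 ]
[ -1/4  -1/4 ]

inverse = [7/12 1/4; -1/4 -1/4]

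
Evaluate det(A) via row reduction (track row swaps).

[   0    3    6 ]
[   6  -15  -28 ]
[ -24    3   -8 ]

det(A) = 108

Forward elimination:
R1 <-> R2   (pivot in column 1 was zero)
[   6  -15  -28 ]
[   0    3    6 ]
[ -24    3   -8 ]
R3 <- R3 - (-4)*R1:  [    0   -57  -120 ]
R3 <- R3 - (-19)*R2:  [  0   0  -6 ]
Upper-triangular form:
[ 6  -15  -28 ]
[ 0    3    6 ]
[ 0    0   -6 ]
det(A) = (-1)^1 * (6) * (3) * (-6) = 108  (1 row swap -> sign -1)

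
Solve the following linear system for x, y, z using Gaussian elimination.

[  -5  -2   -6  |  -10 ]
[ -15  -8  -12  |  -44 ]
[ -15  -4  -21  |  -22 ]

Forward elimination on [A|b]:
R2 <- R2 - (3)*R1:  [   0   -2    6  -14 ]
R3 <- R3 - (3)*R1:  [  0   2  -3   8 ]
R3 <- R3 - (-1)*R2:  [  0   0   3  -6 ]
Row echelon form:
[ -5  -2  -6  |  -10 ]
[  0  -2   6  |  -14 ]
[  0   0   3  |   -6 ]
Back-substitution:
z = (-6) / 3 = -2
y = (-14 - (6)*(-2)) / -2 = 1
x = (-10 - (-2)*(1) - (-6)*(-2)) / -5 = 4

(4, 1, -2)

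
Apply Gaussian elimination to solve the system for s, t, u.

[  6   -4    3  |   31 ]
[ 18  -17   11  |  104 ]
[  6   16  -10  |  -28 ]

Forward elimination on [A|b]:
R2 <- R2 - (3)*R1:  [  0  -5   2  11 ]
R3 <- R3 - (1)*R1:  [   0   20  -13  -59 ]
R3 <- R3 - (-4)*R2:  [   0    0   -5  -15 ]
Row echelon form:
[ 6  -4   3  |   31 ]
[ 0  -5   2  |   11 ]
[ 0   0  -5  |  -15 ]
Back-substitution:
u = (-15) / -5 = 3
t = (11 - (2)*(3)) / -5 = -1
s = (31 - (-4)*(-1) - (3)*(3)) / 6 = 3

(3, -1, 3)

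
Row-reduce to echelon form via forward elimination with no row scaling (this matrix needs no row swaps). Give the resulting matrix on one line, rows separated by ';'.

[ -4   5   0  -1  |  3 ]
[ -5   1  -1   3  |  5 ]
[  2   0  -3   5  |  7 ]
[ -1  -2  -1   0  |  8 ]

REF = [-4 5 0 -1 3; 0 -21/4 -1 17/4 5/4; 0 0 -73/21 137/21 191/21; 0 0 0 -226/73 400/73]

Forward elimination:
R2 <- R2 - (5/4)*R1:  [     0  -21/4     -1   17/4    5/4 ]
R3 <- R3 - (-1/2)*R1:  [    0   5/2    -3   9/2  17/2 ]
R4 <- R4 - (1/4)*R1:  [     0  -13/4     -1    1/4   29/4 ]
R3 <- R3 - (-10/21)*R2:  [      0       0  -73/21  137/21  191/21 ]
R4 <- R4 - (13/21)*R2:  [      0       0   -8/21  -50/21  136/21 ]
R4 <- R4 - (8/73)*R3:  [       0        0        0  -226/73   400/73 ]
Row echelon form:
[ -4      5       0       -1  |       3 ]
[  0  -21/4      -1     17/4  |     5/4 ]
[  0      0  -73/21   137/21  |  191/21 ]
[  0      0       0  -226/73  |  400/73 ]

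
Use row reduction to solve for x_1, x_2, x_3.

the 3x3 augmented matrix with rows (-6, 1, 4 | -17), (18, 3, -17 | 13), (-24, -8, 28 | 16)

(5, -3, 4)

Forward elimination on [A|b]:
R2 <- R2 - (-3)*R1:  [   0    6   -5  -38 ]
R3 <- R3 - (4)*R1:  [   0  -12   12   84 ]
R3 <- R3 - (-2)*R2:  [ 0  0  2  8 ]
Row echelon form:
[ -6  1   4  |  -17 ]
[  0  6  -5  |  -38 ]
[  0  0   2  |    8 ]
Back-substitution:
x_3 = (8) / 2 = 4
x_2 = (-38 - (-5)*(4)) / 6 = -3
x_1 = (-17 - (1)*(-3) - (4)*(4)) / -6 = 5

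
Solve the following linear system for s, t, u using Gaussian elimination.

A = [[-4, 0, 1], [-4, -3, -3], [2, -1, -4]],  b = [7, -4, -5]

(-2, 5, -1)

Forward elimination on [A|b]:
R2 <- R2 - (1)*R1:  [   0   -3   -4  -11 ]
R3 <- R3 - (-1/2)*R1:  [    0    -1  -7/2  -3/2 ]
R3 <- R3 - (1/3)*R2:  [     0      0  -13/6   13/6 ]
Row echelon form:
[ -4   0      1  |     7 ]
[  0  -3     -4  |   -11 ]
[  0   0  -13/6  |  13/6 ]
Back-substitution:
u = (13/6) / (-13/6) = -1
t = (-11 - (-4)*(-1)) / -3 = 5
s = (7 - (1)*(-1)) / -4 = -2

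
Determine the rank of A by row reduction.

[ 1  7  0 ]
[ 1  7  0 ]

Row reduction:
R2 <- R2 - (1)*R1:  [ 0  0  0 ]
Row echelon form:
[ 1  7  0 ]
[ 0  0  0 ]
Nonzero rows / pivot columns: 1

rank(A) = 1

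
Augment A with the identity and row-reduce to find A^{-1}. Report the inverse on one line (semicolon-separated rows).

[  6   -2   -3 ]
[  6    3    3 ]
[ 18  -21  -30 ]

Gauss-Jordan on [A | I]:
R1 <- (1/6)*R1:  [    1  -1/3  -1/2  |   1/6     0     0 ]
R2 <- R2 - (6)*R1:  [  0   5   6  |  -1   1   0 ]
R3 <- R3 - (18)*R1:  [   0  -15  -21  |   -3    0    1 ]
R2 <- (1/5)*R2:  [    0     1   6/5  |  -1/5   1/5     0 ]
R1 <- R1 - (-1/3)*R2:  [     1      0  -1/10  |   1/10   1/15      0 ]
R3 <- R3 - (-15)*R2:  [  0   0  -3  |  -6   3   1 ]
R3 <- (1/-3)*R3:  [    0     0     1  |     2    -1  -1/3 ]
R1 <- R1 - (-1/10)*R3:  [     1      0      0  |   3/10  -1/30  -1/30 ]
R2 <- R2 - (6/5)*R3:  [     0      1      0  |  -13/5    7/5    2/5 ]
Right block of [I | A^{-1}] is the inverse:
[  3/10  -1/30  -1/30 ]
[ -13/5    7/5    2/5 ]
[     2     -1   -1/3 ]

inverse = [3/10 -1/30 -1/30; -13/5 7/5 2/5; 2 -1 -1/3]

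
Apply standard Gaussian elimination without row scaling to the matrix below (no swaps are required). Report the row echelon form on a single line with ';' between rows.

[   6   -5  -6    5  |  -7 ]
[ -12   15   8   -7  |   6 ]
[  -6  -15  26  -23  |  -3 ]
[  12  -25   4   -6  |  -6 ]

REF = [6 -5 -6 5 -7; 0 5 -4 3 -8; 0 0 4 -6 -42; 0 0 0 -1 26]

Forward elimination:
R2 <- R2 - (-2)*R1:  [  0   5  -4   3  -8 ]
R3 <- R3 - (-1)*R1:  [   0  -20   20  -18  -10 ]
R4 <- R4 - (2)*R1:  [   0  -15   16  -16    8 ]
R3 <- R3 - (-4)*R2:  [   0    0    4   -6  -42 ]
R4 <- R4 - (-3)*R2:  [   0    0    4   -7  -16 ]
R4 <- R4 - (1)*R3:  [  0   0   0  -1  26 ]
Row echelon form:
[ 6  -5  -6   5  |   -7 ]
[ 0   5  -4   3  |   -8 ]
[ 0   0   4  -6  |  -42 ]
[ 0   0   0  -1  |   26 ]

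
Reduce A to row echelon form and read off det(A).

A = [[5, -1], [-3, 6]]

det(A) = 27

Forward elimination:
R2 <- R2 - (-3/5)*R1:  [    0  27/5 ]
Upper-triangular form:
[ 5    -1 ]
[ 0  27/5 ]
det(A) = (-1)^0 * (5) * (27/5) = 27  (0 row swaps -> sign +1)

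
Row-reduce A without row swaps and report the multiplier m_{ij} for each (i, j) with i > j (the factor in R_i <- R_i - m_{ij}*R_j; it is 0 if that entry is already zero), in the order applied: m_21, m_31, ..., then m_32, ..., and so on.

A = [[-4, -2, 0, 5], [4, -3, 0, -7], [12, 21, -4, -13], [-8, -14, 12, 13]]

multipliers: -1, -3, 2, -3, 2, -3

Forward elimination:
R2 <- R2 - (-1)*R1:  [  0  -5   0  -2 ]
R3 <- R3 - (-3)*R1:  [  0  15  -4   2 ]
R4 <- R4 - (2)*R1:  [   0  -10   12    3 ]
R3 <- R3 - (-3)*R2:  [  0   0  -4  -4 ]
R4 <- R4 - (2)*R2:  [  0   0  12   7 ]
R4 <- R4 - (-3)*R3:  [  0   0   0  -5 ]
Multipliers (in order of application): m_{21} = -1, m_{31} = -3, m_{41} = 2, m_{32} = -3, m_{42} = 2, m_{43} = -3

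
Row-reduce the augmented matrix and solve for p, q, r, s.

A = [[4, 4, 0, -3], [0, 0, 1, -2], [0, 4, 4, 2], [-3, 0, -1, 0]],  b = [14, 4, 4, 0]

(0, 2, 0, -2)

Forward elimination on [A|b]:
R4 <- R4 - (-3/4)*R1:  [    0     3    -1  -9/4  21/2 ]
R2 <-> R3   (pivot in column 2 was zero)
[ 4  4   0    -3    14 ]
[ 0  4   4     2     4 ]
[ 0  0   1    -2     4 ]
[ 0  3  -1  -9/4  21/2 ]
R4 <- R4 - (3/4)*R2:  [     0      0     -4  -15/4   15/2 ]
R4 <- R4 - (-4)*R3:  [     0      0      0  -47/4   47/2 ]
Row echelon form:
[ 4  4  0     -3  |    14 ]
[ 0  4  4      2  |     4 ]
[ 0  0  1     -2  |     4 ]
[ 0  0  0  -47/4  |  47/2 ]
Back-substitution:
s = (47/2) / (-47/4) = -2
r = (4 - (-2)*(-2)) / 1 = 0
q = (4 - (4)*(0) - (2)*(-2)) / 4 = 2
p = (14 - (4)*(2) - (-3)*(-2)) / 4 = 0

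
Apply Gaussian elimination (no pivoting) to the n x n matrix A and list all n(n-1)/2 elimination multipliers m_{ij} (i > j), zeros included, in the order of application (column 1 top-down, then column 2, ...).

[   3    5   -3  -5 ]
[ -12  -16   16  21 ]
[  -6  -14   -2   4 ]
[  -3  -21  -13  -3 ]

multipliers: -4, -2, -1, -1, -4, 0

Forward elimination:
R2 <- R2 - (-4)*R1:  [ 0  4  4  1 ]
R3 <- R3 - (-2)*R1:  [  0  -4  -8  -6 ]
R4 <- R4 - (-1)*R1:  [   0  -16  -16   -8 ]
R3 <- R3 - (-1)*R2:  [  0   0  -4  -5 ]
R4 <- R4 - (-4)*R2:  [  0   0   0  -4 ]
R4: entry in column 3 is already 0 -> m_{43} = 0 (no row operation needed)
Multipliers (in order of application): m_{21} = -4, m_{31} = -2, m_{41} = -1, m_{32} = -1, m_{42} = -4, m_{43} = 0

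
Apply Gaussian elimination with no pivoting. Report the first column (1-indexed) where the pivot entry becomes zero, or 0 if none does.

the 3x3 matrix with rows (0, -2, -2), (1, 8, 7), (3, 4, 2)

first zero-pivot column = 1

Naive forward elimination:
Pivot entry (1,1) is zero but row 2 has 1 in column 1 -> naive elimination stops; a row interchange (e.g. R1 <-> R2) would be required here.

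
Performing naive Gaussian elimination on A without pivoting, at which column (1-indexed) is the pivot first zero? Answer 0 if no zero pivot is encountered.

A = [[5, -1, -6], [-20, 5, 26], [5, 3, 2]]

Naive forward elimination:
R2 <- R2 - (-4)*R1:  [ 0  1  2 ]
R3 <- R3 - (1)*R1:  [ 0  4  8 ]
R3 <- R3 - (4)*R2:  [ 0  0  0 ]
Matrix at this point:
[ 5  -1  -6 ]
[ 0   1   2 ]
[ 0   0   0 ]
Pivot entry (3,3) in the last row is zero and there are no rows below to swap with -> zero pivot in column 3 (A is singular).

first zero-pivot column = 3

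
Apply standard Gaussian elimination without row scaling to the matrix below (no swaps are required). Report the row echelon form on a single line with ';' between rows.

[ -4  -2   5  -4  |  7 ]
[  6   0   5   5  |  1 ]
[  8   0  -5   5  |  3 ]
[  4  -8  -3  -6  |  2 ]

REF = [-4 -2 5 -4 7; 0 -3 25/2 -1 23/2; 0 0 -35/3 -5/3 5/3; 0 0 0 -1 -35]

Forward elimination:
R2 <- R2 - (-3/2)*R1:  [    0    -3  25/2    -1  23/2 ]
R3 <- R3 - (-2)*R1:  [  0  -4   5  -3  17 ]
R4 <- R4 - (-1)*R1:  [   0  -10    2  -10    9 ]
R3 <- R3 - (4/3)*R2:  [     0      0  -35/3   -5/3    5/3 ]
R4 <- R4 - (10/3)*R2:  [      0       0  -119/3   -20/3   -88/3 ]
R4 <- R4 - (17/5)*R3:  [   0    0    0   -1  -35 ]
Row echelon form:
[ -4  -2      5    -4  |     7 ]
[  0  -3   25/2    -1  |  23/2 ]
[  0   0  -35/3  -5/3  |   5/3 ]
[  0   0      0    -1  |   -35 ]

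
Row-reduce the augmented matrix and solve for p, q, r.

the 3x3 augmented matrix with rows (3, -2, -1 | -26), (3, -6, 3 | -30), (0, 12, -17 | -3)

Forward elimination on [A|b]:
R2 <- R2 - (1)*R1:  [  0  -4   4  -4 ]
R3 <- R3 - (-3)*R2:  [   0    0   -5  -15 ]
Row echelon form:
[ 3  -2  -1  |  -26 ]
[ 0  -4   4  |   -4 ]
[ 0   0  -5  |  -15 ]
Back-substitution:
r = (-15) / -5 = 3
q = (-4 - (4)*(3)) / -4 = 4
p = (-26 - (-2)*(4) - (-1)*(3)) / 3 = -5

(-5, 4, 3)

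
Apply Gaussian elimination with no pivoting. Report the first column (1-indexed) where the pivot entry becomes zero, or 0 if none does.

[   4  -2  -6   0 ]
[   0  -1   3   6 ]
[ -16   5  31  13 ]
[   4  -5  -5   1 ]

first zero-pivot column = 0

Naive forward elimination:
R3 <- R3 - (-4)*R1:  [  0  -3   7  13 ]
R4 <- R4 - (1)*R1:  [  0  -3   1   1 ]
R3 <- R3 - (3)*R2:  [  0   0  -2  -5 ]
R4 <- R4 - (3)*R2:  [   0    0   -8  -17 ]
R4 <- R4 - (4)*R3:  [ 0  0  0  3 ]
All pivots nonzero; naive elimination completes without hitting a zero pivot.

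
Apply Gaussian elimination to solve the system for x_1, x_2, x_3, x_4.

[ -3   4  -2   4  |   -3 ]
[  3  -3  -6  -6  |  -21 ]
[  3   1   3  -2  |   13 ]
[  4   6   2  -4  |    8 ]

Forward elimination on [A|b]:
R2 <- R2 - (-1)*R1:  [   0    1   -8   -2  -24 ]
R3 <- R3 - (-1)*R1:  [  0   5   1   2  10 ]
R4 <- R4 - (-4/3)*R1:  [    0  34/3  -2/3   4/3     4 ]
R3 <- R3 - (5)*R2:  [   0    0   41   12  130 ]
R4 <- R4 - (34/3)*R2:  [   0    0   90   24  276 ]
R4 <- R4 - (90/41)*R3:  [       0        0        0   -96/41  -384/41 ]
Row echelon form:
[ -3  4  -2       4  |       -3 ]
[  0  1  -8      -2  |      -24 ]
[  0  0  41      12  |      130 ]
[  0  0   0  -96/41  |  -384/41 ]
Back-substitution:
x_4 = (-384/41) / (-96/41) = 4
x_3 = (130 - (12)*(4)) / 41 = 2
x_2 = (-24 - (-8)*(2) - (-2)*(4)) / 1 = 0
x_1 = (-3 - (4)*(0) - (-2)*(2) - (4)*(4)) / -3 = 5

(5, 0, 2, 4)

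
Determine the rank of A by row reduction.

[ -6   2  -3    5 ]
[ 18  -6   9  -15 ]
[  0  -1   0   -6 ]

Row reduction:
R2 <- R2 - (-3)*R1:  [ 0  0  0  0 ]
R2 <-> R3   (pivot in column 2 was zero)
[ -6   2  -3   5 ]
[  0  -1   0  -6 ]
[  0   0   0   0 ]
Row echelon form:
[ -6   2  -3   5 ]
[  0  -1   0  -6 ]
[  0   0   0   0 ]
Nonzero rows / pivot columns: 2

rank(A) = 2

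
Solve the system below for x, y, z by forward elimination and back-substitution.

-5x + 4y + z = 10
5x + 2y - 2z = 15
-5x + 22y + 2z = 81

(1, 4, -1)

Forward elimination on [A|b]:
R2 <- R2 - (-1)*R1:  [  0   6  -1  25 ]
R3 <- R3 - (1)*R1:  [  0  18   1  71 ]
R3 <- R3 - (3)*R2:  [  0   0   4  -4 ]
Row echelon form:
[ -5  4   1  |  10 ]
[  0  6  -1  |  25 ]
[  0  0   4  |  -4 ]
Back-substitution:
z = (-4) / 4 = -1
y = (25 - (-1)*(-1)) / 6 = 4
x = (10 - (4)*(4) - (1)*(-1)) / -5 = 1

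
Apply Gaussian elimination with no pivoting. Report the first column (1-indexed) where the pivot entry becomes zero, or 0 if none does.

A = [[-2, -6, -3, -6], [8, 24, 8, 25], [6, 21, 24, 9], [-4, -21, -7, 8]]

Naive forward elimination:
R2 <- R2 - (-4)*R1:  [  0   0  -4   1 ]
R3 <- R3 - (-3)*R1:  [  0   3  15  -9 ]
R4 <- R4 - (2)*R1:  [  0  -9  -1  20 ]
Matrix at this point:
[ -2  -6  -3  -6 ]
[  0   0  -4   1 ]
[  0   3  15  -9 ]
[  0  -9  -1  20 ]
Pivot entry (2,2) is zero but row 3 has 3 in column 2 -> naive elimination stops; a row interchange (e.g. R2 <-> R3) would be required here.

first zero-pivot column = 2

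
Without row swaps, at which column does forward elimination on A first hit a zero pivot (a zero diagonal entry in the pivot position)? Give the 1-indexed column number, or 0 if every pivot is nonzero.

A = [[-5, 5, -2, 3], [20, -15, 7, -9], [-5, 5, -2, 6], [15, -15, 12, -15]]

Naive forward elimination:
R2 <- R2 - (-4)*R1:  [  0   5  -1   3 ]
R3 <- R3 - (1)*R1:  [ 0  0  0  3 ]
R4 <- R4 - (-3)*R1:  [  0   0   6  -6 ]
Matrix at this point:
[ -5  5  -2   3 ]
[  0  5  -1   3 ]
[  0  0   0   3 ]
[  0  0   6  -6 ]
Pivot entry (3,3) is zero but row 4 has 6 in column 3 -> naive elimination stops; a row interchange (e.g. R3 <-> R4) would be required here.

first zero-pivot column = 3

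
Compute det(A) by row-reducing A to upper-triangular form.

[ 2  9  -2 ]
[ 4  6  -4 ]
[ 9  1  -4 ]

det(A) = -120

Forward elimination:
R2 <- R2 - (2)*R1:  [   0  -12    0 ]
R3 <- R3 - (9/2)*R1:  [     0  -79/2      5 ]
R3 <- R3 - (79/24)*R2:  [ 0  0  5 ]
Upper-triangular form:
[ 2    9  -2 ]
[ 0  -12   0 ]
[ 0    0   5 ]
det(A) = (-1)^0 * (2) * (-12) * (5) = -120  (0 row swaps -> sign +1)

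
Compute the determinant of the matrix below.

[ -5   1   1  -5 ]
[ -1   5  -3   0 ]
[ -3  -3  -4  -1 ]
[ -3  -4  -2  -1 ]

Forward elimination:
R2 <- R2 - (1/5)*R1:  [     0   24/5  -16/5      1 ]
R3 <- R3 - (3/5)*R1:  [     0  -18/5  -23/5      2 ]
R4 <- R4 - (3/5)*R1:  [     0  -23/5  -13/5      2 ]
R3 <- R3 - (-3/4)*R2:  [    0     0    -7  11/4 ]
R4 <- R4 - (-23/24)*R2:  [     0      0  -17/3  71/24 ]
R4 <- R4 - (17/21)*R3:  [     0      0      0  41/56 ]
Upper-triangular form:
[ -5     1      1     -5 ]
[  0  24/5  -16/5      1 ]
[  0     0     -7   11/4 ]
[  0     0      0  41/56 ]
det(A) = (-1)^0 * (-5) * (24/5) * (-7) * (41/56) = 123  (0 row swaps -> sign +1)

det(A) = 123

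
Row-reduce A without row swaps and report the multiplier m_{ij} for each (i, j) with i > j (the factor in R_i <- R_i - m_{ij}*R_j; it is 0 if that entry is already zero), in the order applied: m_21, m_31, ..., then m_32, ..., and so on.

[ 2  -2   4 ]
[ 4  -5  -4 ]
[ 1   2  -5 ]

Forward elimination:
R2 <- R2 - (2)*R1:  [   0   -1  -12 ]
R3 <- R3 - (1/2)*R1:  [  0   3  -7 ]
R3 <- R3 - (-3)*R2:  [   0    0  -43 ]
Multipliers (in order of application): m_{21} = 2, m_{31} = 1/2, m_{32} = -3

multipliers: 2, 1/2, -3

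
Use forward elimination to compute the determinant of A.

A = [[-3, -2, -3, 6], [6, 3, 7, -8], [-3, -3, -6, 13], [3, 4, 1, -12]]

Forward elimination:
R2 <- R2 - (-2)*R1:  [  0  -1   1   4 ]
R3 <- R3 - (1)*R1:  [  0  -1  -3   7 ]
R4 <- R4 - (-1)*R1:  [  0   2  -2  -6 ]
R3 <- R3 - (1)*R2:  [  0   0  -4   3 ]
R4 <- R4 - (-2)*R2:  [ 0  0  0  2 ]
Upper-triangular form:
[ -3  -2  -3  6 ]
[  0  -1   1  4 ]
[  0   0  -4  3 ]
[  0   0   0  2 ]
det(A) = (-1)^0 * (-3) * (-1) * (-4) * (2) = -24  (0 row swaps -> sign +1)

det(A) = -24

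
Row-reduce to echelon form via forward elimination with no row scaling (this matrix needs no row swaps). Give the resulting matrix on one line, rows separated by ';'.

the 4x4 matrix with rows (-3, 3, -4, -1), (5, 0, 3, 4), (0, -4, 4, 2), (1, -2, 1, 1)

REF = [-3 3 -4 -1; 0 5 -11/3 7/3; 0 0 16/15 58/15; 0 0 0 5]

Forward elimination:
R2 <- R2 - (-5/3)*R1:  [     0      5  -11/3    7/3 ]
R4 <- R4 - (-1/3)*R1:  [    0    -1  -1/3   2/3 ]
R3 <- R3 - (-4/5)*R2:  [     0      0  16/15  58/15 ]
R4 <- R4 - (-1/5)*R2:  [      0       0  -16/15   17/15 ]
R4 <- R4 - (-1)*R3:  [ 0  0  0  5 ]
Row echelon form:
[ -3  3     -4     -1 ]
[  0  5  -11/3    7/3 ]
[  0  0  16/15  58/15 ]
[  0  0      0      5 ]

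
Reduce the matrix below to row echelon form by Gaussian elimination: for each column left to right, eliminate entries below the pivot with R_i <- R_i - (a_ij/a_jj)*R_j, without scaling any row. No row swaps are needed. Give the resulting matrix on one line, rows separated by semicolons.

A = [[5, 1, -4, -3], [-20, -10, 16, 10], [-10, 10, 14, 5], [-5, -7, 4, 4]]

Forward elimination:
R2 <- R2 - (-4)*R1:  [  0  -6   0  -2 ]
R3 <- R3 - (-2)*R1:  [  0  12   6  -1 ]
R4 <- R4 - (-1)*R1:  [  0  -6   0   1 ]
R3 <- R3 - (-2)*R2:  [  0   0   6  -5 ]
R4 <- R4 - (1)*R2:  [ 0  0  0  3 ]
Row echelon form:
[ 5   1  -4  -3 ]
[ 0  -6   0  -2 ]
[ 0   0   6  -5 ]
[ 0   0   0   3 ]

REF = [5 1 -4 -3; 0 -6 0 -2; 0 0 6 -5; 0 0 0 3]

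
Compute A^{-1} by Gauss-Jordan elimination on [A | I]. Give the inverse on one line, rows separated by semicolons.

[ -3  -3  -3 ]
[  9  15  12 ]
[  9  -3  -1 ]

Gauss-Jordan on [A | I]:
R1 <- (1/-3)*R1:  [    1     1     1  |  -1/3     0     0 ]
R2 <- R2 - (9)*R1:  [ 0  6  3  |  3  1  0 ]
R3 <- R3 - (9)*R1:  [   0  -12  -10  |    3    0    1 ]
R2 <- (1/6)*R2:  [   0    1  1/2  |  1/2  1/6    0 ]
R1 <- R1 - (1)*R2:  [    1     0   1/2  |  -5/6  -1/6     0 ]
R3 <- R3 - (-12)*R2:  [  0   0  -4  |   9   2   1 ]
R3 <- (1/-4)*R3:  [    0     0     1  |  -9/4  -1/2  -1/4 ]
R1 <- R1 - (1/2)*R3:  [    1     0     0  |  7/24  1/12   1/8 ]
R2 <- R2 - (1/2)*R3:  [    0     1     0  |  13/8  5/12   1/8 ]
Right block of [I | A^{-1}] is the inverse:
[ 7/24  1/12   1/8 ]
[ 13/8  5/12   1/8 ]
[ -9/4  -1/2  -1/4 ]

inverse = [7/24 1/12 1/8; 13/8 5/12 1/8; -9/4 -1/2 -1/4]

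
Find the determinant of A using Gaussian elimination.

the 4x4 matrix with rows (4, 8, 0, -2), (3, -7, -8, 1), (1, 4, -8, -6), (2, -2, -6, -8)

det(A) = -3300

Forward elimination:
R2 <- R2 - (3/4)*R1:  [   0  -13   -8  5/2 ]
R3 <- R3 - (1/4)*R1:  [     0      2     -8  -11/2 ]
R4 <- R4 - (1/2)*R1:  [  0  -6  -6  -7 ]
R3 <- R3 - (-2/13)*R2:  [       0        0  -120/13  -133/26 ]
R4 <- R4 - (6/13)*R2:  [       0        0   -30/13  -106/13 ]
R4 <- R4 - (1/4)*R3:  [     0      0      0  -55/8 ]
Upper-triangular form:
[ 4    8        0       -2 ]
[ 0  -13       -8      5/2 ]
[ 0    0  -120/13  -133/26 ]
[ 0    0        0    -55/8 ]
det(A) = (-1)^0 * (4) * (-13) * (-120/13) * (-55/8) = -3300  (0 row swaps -> sign +1)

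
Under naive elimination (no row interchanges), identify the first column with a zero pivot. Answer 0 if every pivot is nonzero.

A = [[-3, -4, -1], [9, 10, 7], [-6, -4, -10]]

Naive forward elimination:
R2 <- R2 - (-3)*R1:  [  0  -2   4 ]
R3 <- R3 - (2)*R1:  [  0   4  -8 ]
R3 <- R3 - (-2)*R2:  [ 0  0  0 ]
Matrix at this point:
[ -3  -4  -1 ]
[  0  -2   4 ]
[  0   0   0 ]
Pivot entry (3,3) in the last row is zero and there are no rows below to swap with -> zero pivot in column 3 (A is singular).

first zero-pivot column = 3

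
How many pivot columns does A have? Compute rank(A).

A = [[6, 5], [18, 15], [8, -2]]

Row reduction:
R2 <- R2 - (3)*R1:  [ 0  0 ]
R3 <- R3 - (4/3)*R1:  [     0  -26/3 ]
R2 <-> R3   (pivot in column 2 was zero)
[ 6      5 ]
[ 0  -26/3 ]
[ 0      0 ]
Row echelon form:
[ 6      5 ]
[ 0  -26/3 ]
[ 0      0 ]
Nonzero rows / pivot columns: 2

rank(A) = 2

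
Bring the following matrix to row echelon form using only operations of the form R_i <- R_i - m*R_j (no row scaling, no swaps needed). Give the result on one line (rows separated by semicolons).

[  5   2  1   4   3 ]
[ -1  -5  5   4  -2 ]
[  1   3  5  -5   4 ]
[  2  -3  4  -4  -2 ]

Forward elimination:
R2 <- R2 - (-1/5)*R1:  [     0  -23/5   26/5   24/5   -7/5 ]
R3 <- R3 - (1/5)*R1:  [     0   13/5   24/5  -29/5   17/5 ]
R4 <- R4 - (2/5)*R1:  [     0  -19/5   18/5  -28/5  -16/5 ]
R3 <- R3 - (-13/23)*R2:  [      0       0  178/23  -71/23   60/23 ]
R4 <- R4 - (19/23)*R2:  [       0        0   -16/23  -220/23   -47/23 ]
R4 <- R4 - (-8/89)*R3:  [       0        0        0  -876/89  -161/89 ]
Row echelon form:
[ 5      2       1        4        3 ]
[ 0  -23/5    26/5     24/5     -7/5 ]
[ 0      0  178/23   -71/23    60/23 ]
[ 0      0       0  -876/89  -161/89 ]

REF = [5 2 1 4 3; 0 -23/5 26/5 24/5 -7/5; 0 0 178/23 -71/23 60/23; 0 0 0 -876/89 -161/89]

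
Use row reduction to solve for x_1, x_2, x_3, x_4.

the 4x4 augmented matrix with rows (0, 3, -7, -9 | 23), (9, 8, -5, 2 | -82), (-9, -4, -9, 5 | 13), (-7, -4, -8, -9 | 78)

(-3, -5, 1, -5)

Forward elimination on [A|b]:
R1 <-> R2   (pivot in column 1 was zero)
[  9   8  -5   2  -82 ]
[  0   3  -7  -9   23 ]
[ -9  -4  -9   5   13 ]
[ -7  -4  -8  -9   78 ]
R3 <- R3 - (-1)*R1:  [   0    4  -14    7  -69 ]
R4 <- R4 - (-7/9)*R1:  [      0    20/9  -107/9   -67/9   128/9 ]
R3 <- R3 - (4/3)*R2:  [      0       0   -14/3      19  -299/3 ]
R4 <- R4 - (20/27)*R2:  [       0        0  -181/27     -7/9   -76/27 ]
R4 <- R4 - (181/126)*R3:  [       0        0        0  -393/14  1965/14 ]
Row echelon form:
[ 9  8     -5        2  |      -82 ]
[ 0  3     -7       -9  |       23 ]
[ 0  0  -14/3       19  |   -299/3 ]
[ 0  0      0  -393/14  |  1965/14 ]
Back-substitution:
x_4 = (1965/14) / (-393/14) = -5
x_3 = (-299/3 - (19)*(-5)) / (-14/3) = 1
x_2 = (23 - (-7)*(1) - (-9)*(-5)) / 3 = -5
x_1 = (-82 - (8)*(-5) - (-5)*(1) - (2)*(-5)) / 9 = -3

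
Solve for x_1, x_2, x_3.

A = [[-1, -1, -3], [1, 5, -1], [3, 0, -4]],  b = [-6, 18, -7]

(-1, 4, 1)

Forward elimination on [A|b]:
R2 <- R2 - (-1)*R1:  [  0   4  -4  12 ]
R3 <- R3 - (-3)*R1:  [   0   -3  -13  -25 ]
R3 <- R3 - (-3/4)*R2:  [   0    0  -16  -16 ]
Row echelon form:
[ -1  -1   -3  |   -6 ]
[  0   4   -4  |   12 ]
[  0   0  -16  |  -16 ]
Back-substitution:
x_3 = (-16) / -16 = 1
x_2 = (12 - (-4)*(1)) / 4 = 4
x_1 = (-6 - (-1)*(4) - (-3)*(1)) / -1 = -1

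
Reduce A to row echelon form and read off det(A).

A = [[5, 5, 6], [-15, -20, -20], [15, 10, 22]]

det(A) = -150

Forward elimination:
R2 <- R2 - (-3)*R1:  [  0  -5  -2 ]
R3 <- R3 - (3)*R1:  [  0  -5   4 ]
R3 <- R3 - (1)*R2:  [ 0  0  6 ]
Upper-triangular form:
[ 5   5   6 ]
[ 0  -5  -2 ]
[ 0   0   6 ]
det(A) = (-1)^0 * (5) * (-5) * (6) = -150  (0 row swaps -> sign +1)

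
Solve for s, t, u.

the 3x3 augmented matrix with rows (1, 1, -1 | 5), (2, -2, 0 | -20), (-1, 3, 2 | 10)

(-5, 5, -5)

Forward elimination on [A|b]:
R2 <- R2 - (2)*R1:  [   0   -4    2  -30 ]
R3 <- R3 - (-1)*R1:  [  0   4   1  15 ]
R3 <- R3 - (-1)*R2:  [   0    0    3  -15 ]
Row echelon form:
[ 1   1  -1  |    5 ]
[ 0  -4   2  |  -30 ]
[ 0   0   3  |  -15 ]
Back-substitution:
u = (-15) / 3 = -5
t = (-30 - (2)*(-5)) / -4 = 5
s = (5 - (1)*(5) - (-1)*(-5)) / 1 = -5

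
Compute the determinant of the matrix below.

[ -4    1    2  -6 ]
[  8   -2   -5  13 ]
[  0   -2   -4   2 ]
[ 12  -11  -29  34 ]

det(A) = 8

Forward elimination:
R2 <- R2 - (-2)*R1:  [  0   0  -1   1 ]
R4 <- R4 - (-3)*R1:  [   0   -8  -23   16 ]
R2 <-> R3   (pivot in column 2 was zero)
[ -4   1    2  -6 ]
[  0  -2   -4   2 ]
[  0   0   -1   1 ]
[  0  -8  -23  16 ]
R4 <- R4 - (4)*R2:  [  0   0  -7   8 ]
R4 <- R4 - (7)*R3:  [ 0  0  0  1 ]
Upper-triangular form:
[ -4   1   2  -6 ]
[  0  -2  -4   2 ]
[  0   0  -1   1 ]
[  0   0   0   1 ]
det(A) = (-1)^1 * (-4) * (-2) * (-1) * (1) = 8  (1 row swap -> sign -1)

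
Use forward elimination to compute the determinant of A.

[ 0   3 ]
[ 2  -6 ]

Forward elimination:
R1 <-> R2   (pivot in column 1 was zero)
[ 2  -6 ]
[ 0   3 ]
Upper-triangular form:
[ 2  -6 ]
[ 0   3 ]
det(A) = (-1)^1 * (2) * (3) = -6  (1 row swap -> sign -1)

det(A) = -6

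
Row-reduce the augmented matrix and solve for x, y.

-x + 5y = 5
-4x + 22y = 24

(5, 2)

Forward elimination on [A|b]:
R2 <- R2 - (4)*R1:  [ 0  2  4 ]
Row echelon form:
[ -1  5  |  5 ]
[  0  2  |  4 ]
Back-substitution:
y = (4) / 2 = 2
x = (5 - (5)*(2)) / -1 = 5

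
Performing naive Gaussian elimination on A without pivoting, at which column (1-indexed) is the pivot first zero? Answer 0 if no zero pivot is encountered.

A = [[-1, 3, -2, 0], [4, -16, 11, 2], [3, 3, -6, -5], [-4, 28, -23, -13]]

first zero-pivot column = 0

Naive forward elimination:
R2 <- R2 - (-4)*R1:  [  0  -4   3   2 ]
R3 <- R3 - (-3)*R1:  [   0   12  -12   -5 ]
R4 <- R4 - (4)*R1:  [   0   16  -15  -13 ]
R3 <- R3 - (-3)*R2:  [  0   0  -3   1 ]
R4 <- R4 - (-4)*R2:  [  0   0  -3  -5 ]
R4 <- R4 - (1)*R3:  [  0   0   0  -6 ]
All pivots nonzero; naive elimination completes without hitting a zero pivot.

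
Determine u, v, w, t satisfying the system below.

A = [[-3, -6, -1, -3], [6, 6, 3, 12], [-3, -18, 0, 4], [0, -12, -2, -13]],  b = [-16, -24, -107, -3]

(-1, 5, 4, -5)

Forward elimination on [A|b]:
R2 <- R2 - (-2)*R1:  [   0   -6    1    6  -56 ]
R3 <- R3 - (1)*R1:  [   0  -12    1    7  -91 ]
R3 <- R3 - (2)*R2:  [  0   0  -1  -5  21 ]
R4 <- R4 - (2)*R2:  [   0    0   -4  -25  109 ]
R4 <- R4 - (4)*R3:  [  0   0   0  -5  25 ]
Row echelon form:
[ -3  -6  -1  -3  |  -16 ]
[  0  -6   1   6  |  -56 ]
[  0   0  -1  -5  |   21 ]
[  0   0   0  -5  |   25 ]
Back-substitution:
t = (25) / -5 = -5
w = (21 - (-5)*(-5)) / -1 = 4
v = (-56 - (1)*(4) - (6)*(-5)) / -6 = 5
u = (-16 - (-6)*(5) - (-1)*(4) - (-3)*(-5)) / -3 = -1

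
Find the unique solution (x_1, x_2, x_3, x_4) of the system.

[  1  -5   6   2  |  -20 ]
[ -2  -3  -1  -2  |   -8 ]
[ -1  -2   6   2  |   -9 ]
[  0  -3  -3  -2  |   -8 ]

Forward elimination on [A|b]:
R2 <- R2 - (-2)*R1:  [   0  -13   11    2  -48 ]
R3 <- R3 - (-1)*R1:  [   0   -7   12    4  -29 ]
R3 <- R3 - (7/13)*R2:  [      0       0   79/13   38/13  -41/13 ]
R4 <- R4 - (3/13)*R2:  [      0       0  -72/13  -32/13   40/13 ]
R4 <- R4 - (-72/79)*R3:  [     0      0      0  16/79  16/79 ]
Row echelon form:
[ 1   -5      6      2  |     -20 ]
[ 0  -13     11      2  |     -48 ]
[ 0    0  79/13  38/13  |  -41/13 ]
[ 0    0      0  16/79  |   16/79 ]
Back-substitution:
x_4 = (16/79) / (16/79) = 1
x_3 = (-41/13 - (38/13)*(1)) / (79/13) = -1
x_2 = (-48 - (11)*(-1) - (2)*(1)) / -13 = 3
x_1 = (-20 - (-5)*(3) - (6)*(-1) - (2)*(1)) / 1 = -1

(-1, 3, -1, 1)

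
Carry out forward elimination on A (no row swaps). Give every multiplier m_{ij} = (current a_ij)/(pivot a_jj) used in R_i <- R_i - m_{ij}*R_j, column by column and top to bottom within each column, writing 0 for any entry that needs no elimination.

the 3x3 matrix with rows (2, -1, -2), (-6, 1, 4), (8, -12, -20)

multipliers: -3, 4, 4

Forward elimination:
R2 <- R2 - (-3)*R1:  [  0  -2  -2 ]
R3 <- R3 - (4)*R1:  [   0   -8  -12 ]
R3 <- R3 - (4)*R2:  [  0   0  -4 ]
Multipliers (in order of application): m_{21} = -3, m_{31} = 4, m_{32} = 4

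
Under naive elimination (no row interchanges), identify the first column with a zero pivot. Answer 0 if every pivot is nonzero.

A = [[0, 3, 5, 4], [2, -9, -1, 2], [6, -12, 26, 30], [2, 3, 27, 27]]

Naive forward elimination:
Pivot entry (1,1) is zero but row 2 has 2 in column 1 -> naive elimination stops; a row interchange (e.g. R1 <-> R2) would be required here.

first zero-pivot column = 1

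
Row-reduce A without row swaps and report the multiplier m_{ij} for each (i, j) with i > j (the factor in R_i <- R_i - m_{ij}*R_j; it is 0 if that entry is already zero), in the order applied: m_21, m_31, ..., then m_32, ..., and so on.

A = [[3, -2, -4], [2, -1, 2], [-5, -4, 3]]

Forward elimination:
R2 <- R2 - (2/3)*R1:  [    0   1/3  14/3 ]
R3 <- R3 - (-5/3)*R1:  [     0  -22/3  -11/3 ]
R3 <- R3 - (-22)*R2:  [  0   0  99 ]
Multipliers (in order of application): m_{21} = 2/3, m_{31} = -5/3, m_{32} = -22

multipliers: 2/3, -5/3, -22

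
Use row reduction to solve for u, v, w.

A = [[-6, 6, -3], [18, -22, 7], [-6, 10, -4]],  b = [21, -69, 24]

Forward elimination on [A|b]:
R2 <- R2 - (-3)*R1:  [  0  -4  -2  -6 ]
R3 <- R3 - (1)*R1:  [  0   4  -1   3 ]
R3 <- R3 - (-1)*R2:  [  0   0  -3  -3 ]
Row echelon form:
[ -6   6  -3  |  21 ]
[  0  -4  -2  |  -6 ]
[  0   0  -3  |  -3 ]
Back-substitution:
w = (-3) / -3 = 1
v = (-6 - (-2)*(1)) / -4 = 1
u = (21 - (6)*(1) - (-3)*(1)) / -6 = -3

(-3, 1, 1)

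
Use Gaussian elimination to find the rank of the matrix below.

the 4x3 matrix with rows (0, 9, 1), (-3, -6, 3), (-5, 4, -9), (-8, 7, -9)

Row reduction:
R1 <-> R2   (pivot in column 1 was zero)
[ -3  -6   3 ]
[  0   9   1 ]
[ -5   4  -9 ]
[ -8   7  -9 ]
R3 <- R3 - (5/3)*R1:  [   0   14  -14 ]
R4 <- R4 - (8/3)*R1:  [   0   23  -17 ]
R3 <- R3 - (14/9)*R2:  [      0       0  -140/9 ]
R4 <- R4 - (23/9)*R2:  [      0       0  -176/9 ]
R4 <- R4 - (44/35)*R3:  [ 0  0  0 ]
Row echelon form:
[ -3  -6       3 ]
[  0   9       1 ]
[  0   0  -140/9 ]
[  0   0       0 ]
Nonzero rows / pivot columns: 3

rank(A) = 3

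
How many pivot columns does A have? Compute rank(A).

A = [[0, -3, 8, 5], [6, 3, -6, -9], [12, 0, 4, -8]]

Row reduction:
R1 <-> R2   (pivot in column 1 was zero)
[  6   3  -6  -9 ]
[  0  -3   8   5 ]
[ 12   0   4  -8 ]
R3 <- R3 - (2)*R1:  [  0  -6  16  10 ]
R3 <- R3 - (2)*R2:  [ 0  0  0  0 ]
Row echelon form:
[ 6   3  -6  -9 ]
[ 0  -3   8   5 ]
[ 0   0   0   0 ]
Nonzero rows / pivot columns: 2

rank(A) = 2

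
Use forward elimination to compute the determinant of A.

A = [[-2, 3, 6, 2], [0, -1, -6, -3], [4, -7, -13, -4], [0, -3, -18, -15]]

Forward elimination:
R3 <- R3 - (-2)*R1:  [  0  -1  -1   0 ]
R3 <- R3 - (1)*R2:  [ 0  0  5  3 ]
R4 <- R4 - (3)*R2:  [  0   0   0  -6 ]
Upper-triangular form:
[ -2   3   6   2 ]
[  0  -1  -6  -3 ]
[  0   0   5   3 ]
[  0   0   0  -6 ]
det(A) = (-1)^0 * (-2) * (-1) * (5) * (-6) = -60  (0 row swaps -> sign +1)

det(A) = -60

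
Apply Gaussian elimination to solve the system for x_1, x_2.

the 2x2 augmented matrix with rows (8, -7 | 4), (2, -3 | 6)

(-3, -4)

Forward elimination on [A|b]:
R2 <- R2 - (1/4)*R1:  [    0  -5/4     5 ]
Row echelon form:
[ 8    -7  |  4 ]
[ 0  -5/4  |  5 ]
Back-substitution:
x_2 = (5) / (-5/4) = -4
x_1 = (4 - (-7)*(-4)) / 8 = -3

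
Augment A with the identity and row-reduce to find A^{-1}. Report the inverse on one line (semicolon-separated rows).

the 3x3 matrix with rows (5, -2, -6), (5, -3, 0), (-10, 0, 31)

inverse = [-93/25 62/25 -18/25; -31/5 19/5 -6/5; -6/5 4/5 -1/5]

Gauss-Jordan on [A | I]:
R1 <- (1/5)*R1:  [    1  -2/5  -6/5  |   1/5     0     0 ]
R2 <- R2 - (5)*R1:  [  0  -1   6  |  -1   1   0 ]
R3 <- R3 - (-10)*R1:  [  0  -4  19  |   2   0   1 ]
R2 <- (1/-1)*R2:  [  0   1  -6  |   1  -1   0 ]
R1 <- R1 - (-2/5)*R2:  [     1      0  -18/5  |    3/5   -2/5      0 ]
R3 <- R3 - (-4)*R2:  [  0   0  -5  |   6  -4   1 ]
R3 <- (1/-5)*R3:  [    0     0     1  |  -6/5   4/5  -1/5 ]
R1 <- R1 - (-18/5)*R3:  [      1       0       0  |  -93/25   62/25  -18/25 ]
R2 <- R2 - (-6)*R3:  [     0      1      0  |  -31/5   19/5   -6/5 ]
Right block of [I | A^{-1}] is the inverse:
[ -93/25  62/25  -18/25 ]
[  -31/5   19/5    -6/5 ]
[   -6/5    4/5    -1/5 ]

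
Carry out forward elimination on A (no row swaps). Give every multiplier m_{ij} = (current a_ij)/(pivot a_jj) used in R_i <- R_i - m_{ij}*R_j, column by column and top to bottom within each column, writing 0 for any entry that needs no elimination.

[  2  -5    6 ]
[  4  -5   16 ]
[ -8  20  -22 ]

multipliers: 2, -4, 0

Forward elimination:
R2 <- R2 - (2)*R1:  [ 0  5  4 ]
R3 <- R3 - (-4)*R1:  [ 0  0  2 ]
R3: entry in column 2 is already 0 -> m_{32} = 0 (no row operation needed)
Multipliers (in order of application): m_{21} = 2, m_{31} = -4, m_{32} = 0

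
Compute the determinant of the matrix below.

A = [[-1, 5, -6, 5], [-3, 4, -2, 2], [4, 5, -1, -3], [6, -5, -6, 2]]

Forward elimination:
R2 <- R2 - (3)*R1:  [   0  -11   16  -13 ]
R3 <- R3 - (-4)*R1:  [   0   25  -25   17 ]
R4 <- R4 - (-6)*R1:  [   0   25  -42   32 ]
R3 <- R3 - (-25/11)*R2:  [       0        0   125/11  -138/11 ]
R4 <- R4 - (-25/11)*R2:  [      0       0  -62/11   27/11 ]
R4 <- R4 - (-62/125)*R3:  [        0         0         0  -471/125 ]
Upper-triangular form:
[ -1    5      -6         5 ]
[  0  -11      16       -13 ]
[  0    0  125/11   -138/11 ]
[  0    0       0  -471/125 ]
det(A) = (-1)^0 * (-1) * (-11) * (125/11) * (-471/125) = -471  (0 row swaps -> sign +1)

det(A) = -471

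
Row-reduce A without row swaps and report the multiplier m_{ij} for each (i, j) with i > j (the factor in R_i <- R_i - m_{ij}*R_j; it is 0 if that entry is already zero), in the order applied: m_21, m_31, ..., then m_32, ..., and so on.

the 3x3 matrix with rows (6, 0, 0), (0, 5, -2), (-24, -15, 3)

Forward elimination:
R2: entry in column 1 is already 0 -> m_{21} = 0 (no row operation needed)
R3 <- R3 - (-4)*R1:  [   0  -15    3 ]
R3 <- R3 - (-3)*R2:  [  0   0  -3 ]
Multipliers (in order of application): m_{21} = 0, m_{31} = -4, m_{32} = -3

multipliers: 0, -4, -3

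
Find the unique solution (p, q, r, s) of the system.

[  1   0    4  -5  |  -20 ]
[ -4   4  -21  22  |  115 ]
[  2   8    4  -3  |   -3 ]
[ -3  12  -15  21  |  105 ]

Forward elimination on [A|b]:
R2 <- R2 - (-4)*R1:  [  0   4  -5   2  35 ]
R3 <- R3 - (2)*R1:  [  0   8  -4   7  37 ]
R4 <- R4 - (-3)*R1:  [  0  12  -3   6  45 ]
R3 <- R3 - (2)*R2:  [   0    0    6    3  -33 ]
R4 <- R4 - (3)*R2:  [   0    0   12    0  -60 ]
R4 <- R4 - (2)*R3:  [  0   0   0  -6   6 ]
Row echelon form:
[ 1  0   4  -5  |  -20 ]
[ 0  4  -5   2  |   35 ]
[ 0  0   6   3  |  -33 ]
[ 0  0   0  -6  |    6 ]
Back-substitution:
s = (6) / -6 = -1
r = (-33 - (3)*(-1)) / 6 = -5
q = (35 - (-5)*(-5) - (2)*(-1)) / 4 = 3
p = (-20 - (4)*(-5) - (-5)*(-1)) / 1 = -5

(-5, 3, -5, -1)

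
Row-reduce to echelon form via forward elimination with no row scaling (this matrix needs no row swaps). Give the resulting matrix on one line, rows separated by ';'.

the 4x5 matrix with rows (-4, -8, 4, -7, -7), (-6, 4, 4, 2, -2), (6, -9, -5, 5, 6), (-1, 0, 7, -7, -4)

Forward elimination:
R2 <- R2 - (3/2)*R1:  [    0    16    -2  25/2  17/2 ]
R3 <- R3 - (-3/2)*R1:  [     0    -21      1  -11/2   -9/2 ]
R4 <- R4 - (1/4)*R1:  [     0      2      6  -21/4   -9/4 ]
R3 <- R3 - (-21/16)*R2:  [      0       0   -13/8  349/32  213/32 ]
R4 <- R4 - (1/8)*R2:  [       0        0     25/4  -109/16   -53/16 ]
R4 <- R4 - (-50/13)*R3:  [       0        0        0  1827/52  1159/52 ]
Row echelon form:
[ -4  -8      4       -7       -7 ]
[  0  16     -2     25/2     17/2 ]
[  0   0  -13/8   349/32   213/32 ]
[  0   0      0  1827/52  1159/52 ]

REF = [-4 -8 4 -7 -7; 0 16 -2 25/2 17/2; 0 0 -13/8 349/32 213/32; 0 0 0 1827/52 1159/52]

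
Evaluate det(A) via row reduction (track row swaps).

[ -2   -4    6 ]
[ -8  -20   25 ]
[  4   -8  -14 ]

det(A) = -48

Forward elimination:
R2 <- R2 - (4)*R1:  [  0  -4   1 ]
R3 <- R3 - (-2)*R1:  [   0  -16   -2 ]
R3 <- R3 - (4)*R2:  [  0   0  -6 ]
Upper-triangular form:
[ -2  -4   6 ]
[  0  -4   1 ]
[  0   0  -6 ]
det(A) = (-1)^0 * (-2) * (-4) * (-6) = -48  (0 row swaps -> sign +1)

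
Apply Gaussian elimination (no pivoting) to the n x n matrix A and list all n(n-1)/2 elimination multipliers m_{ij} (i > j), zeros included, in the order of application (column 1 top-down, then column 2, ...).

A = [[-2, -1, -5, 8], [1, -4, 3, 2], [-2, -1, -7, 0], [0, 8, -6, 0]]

multipliers: -1/2, 1, 0, 0, -16/9, 23/9

Forward elimination:
R2 <- R2 - (-1/2)*R1:  [    0  -9/2   1/2     6 ]
R3 <- R3 - (1)*R1:  [  0   0  -2  -8 ]
R4: entry in column 1 is already 0 -> m_{41} = 0 (no row operation needed)
R3: entry in column 2 is already 0 -> m_{32} = 0 (no row operation needed)
R4 <- R4 - (-16/9)*R2:  [     0      0  -46/9   32/3 ]
R4 <- R4 - (23/9)*R3:  [     0      0      0  280/9 ]
Multipliers (in order of application): m_{21} = -1/2, m_{31} = 1, m_{41} = 0, m_{32} = 0, m_{42} = -16/9, m_{43} = 23/9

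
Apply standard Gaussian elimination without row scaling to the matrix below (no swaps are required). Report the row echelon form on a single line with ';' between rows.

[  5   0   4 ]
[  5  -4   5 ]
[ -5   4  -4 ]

REF = [5 0 4; 0 -4 1; 0 0 1]

Forward elimination:
R2 <- R2 - (1)*R1:  [  0  -4   1 ]
R3 <- R3 - (-1)*R1:  [ 0  4  0 ]
R3 <- R3 - (-1)*R2:  [ 0  0  1 ]
Row echelon form:
[ 5   0  4 ]
[ 0  -4  1 ]
[ 0   0  1 ]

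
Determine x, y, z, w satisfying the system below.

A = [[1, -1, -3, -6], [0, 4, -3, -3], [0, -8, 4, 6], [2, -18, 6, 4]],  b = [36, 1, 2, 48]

(-5, -5, -2, -5)

Forward elimination on [A|b]:
R4 <- R4 - (2)*R1:  [   0  -16   12   16  -24 ]
R3 <- R3 - (-2)*R2:  [  0   0  -2   0   4 ]
R4 <- R4 - (-4)*R2:  [   0    0    0    4  -20 ]
Row echelon form:
[ 1  -1  -3  -6  |   36 ]
[ 0   4  -3  -3  |    1 ]
[ 0   0  -2   0  |    4 ]
[ 0   0   0   4  |  -20 ]
Back-substitution:
w = (-20) / 4 = -5
z = (4) / -2 = -2
y = (1 - (-3)*(-2) - (-3)*(-5)) / 4 = -5
x = (36 - (-1)*(-5) - (-3)*(-2) - (-6)*(-5)) / 1 = -5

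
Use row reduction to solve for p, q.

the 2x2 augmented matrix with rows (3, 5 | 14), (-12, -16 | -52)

(3, 1)

Forward elimination on [A|b]:
R2 <- R2 - (-4)*R1:  [ 0  4  4 ]
Row echelon form:
[ 3  5  |  14 ]
[ 0  4  |   4 ]
Back-substitution:
q = (4) / 4 = 1
p = (14 - (5)*(1)) / 3 = 3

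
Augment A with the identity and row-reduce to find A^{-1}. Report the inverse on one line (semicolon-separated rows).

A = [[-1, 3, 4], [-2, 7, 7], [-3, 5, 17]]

Gauss-Jordan on [A | I]:
R1 <- (1/-1)*R1:  [  1  -3  -4  |  -1   0   0 ]
R2 <- R2 - (-2)*R1:  [  0   1  -1  |  -2   1   0 ]
R3 <- R3 - (-3)*R1:  [  0  -4   5  |  -3   0   1 ]
R1 <- R1 - (-3)*R2:  [  1   0  -7  |  -7   3   0 ]
R3 <- R3 - (-4)*R2:  [   0    0    1  |  -11    4    1 ]
R1 <- R1 - (-7)*R3:  [   1    0    0  |  -84   31    7 ]
R2 <- R2 - (-1)*R3:  [   0    1    0  |  -13    5    1 ]
Right block of [I | A^{-1}] is the inverse:
[ -84  31  7 ]
[ -13   5  1 ]
[ -11   4  1 ]

inverse = [-84 31 7; -13 5 1; -11 4 1]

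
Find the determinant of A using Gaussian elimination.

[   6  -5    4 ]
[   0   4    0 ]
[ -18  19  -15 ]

det(A) = -72

Forward elimination:
R3 <- R3 - (-3)*R1:  [  0   4  -3 ]
R3 <- R3 - (1)*R2:  [  0   0  -3 ]
Upper-triangular form:
[ 6  -5   4 ]
[ 0   4   0 ]
[ 0   0  -3 ]
det(A) = (-1)^0 * (6) * (4) * (-3) = -72  (0 row swaps -> sign +1)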